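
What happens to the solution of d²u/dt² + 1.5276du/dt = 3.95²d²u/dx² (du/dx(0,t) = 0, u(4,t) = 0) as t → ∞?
u → 0. Damping (γ=1.5276) dissipates energy; oscillations decay exponentially.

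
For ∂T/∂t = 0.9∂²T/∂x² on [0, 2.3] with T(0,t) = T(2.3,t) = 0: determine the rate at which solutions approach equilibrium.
Eigenvalues: λₙ = 0.9n²π²/2.3².
First three modes:
  n=1: λ₁ = 0.9π²/2.3² ≈ 1.679
  n=2: λ₂ = 3.6π²/2.3² ≈ 6.717 (4× faster decay)
  n=3: λ₃ = 8.1π²/2.3² ≈ 15.112 (9× faster decay)
As t → ∞, higher modes decay exponentially faster. The n=1 mode dominates: T ~ c₁ sin(πx/2.3) e^{-λ₁t}.
Decay rate: λ₁ = 0.9π²/2.3² ≈ 1.679.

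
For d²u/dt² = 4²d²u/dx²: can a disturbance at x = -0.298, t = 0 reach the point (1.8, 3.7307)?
Yes. The domain of dependence is [-13.1228, 16.7228], and -0.298 ∈ [-13.1228, 16.7228].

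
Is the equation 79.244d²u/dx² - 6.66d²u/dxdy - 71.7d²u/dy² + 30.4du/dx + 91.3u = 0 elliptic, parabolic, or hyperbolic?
Computing B² - 4AC with A = 79.244, B = -6.66, C = -71.7: discriminant = 22771.5348 (positive). Answer: hyperbolic.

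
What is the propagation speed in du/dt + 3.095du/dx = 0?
Speed = 3.095. Information travels along x - 3.095t = const (rightward).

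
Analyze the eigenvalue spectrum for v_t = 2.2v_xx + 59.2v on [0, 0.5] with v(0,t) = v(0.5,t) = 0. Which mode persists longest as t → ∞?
Eigenvalues: λₙ = 2.2n²π²/0.5² - 59.2.
First three modes:
  n=1: λ₁ = 2.2π²/0.5² - 59.2 ≈ 27.653
  n=2: λ₂ = 8.8π²/0.5² - 59.2 ≈ 288.21
  n=3: λ₃ = 19.8π²/0.5² - 59.2 ≈ 722.473
Since 2.2π²/0.5² ≈ 86.853 > 59.2, all λₙ > 0.
The n=1 mode decays slowest → dominates as t → ∞.
Asymptotic: v ~ c₁ sin(πx/0.5) e^{-λ₁t} with decay rate λ₁ ≈ 27.653.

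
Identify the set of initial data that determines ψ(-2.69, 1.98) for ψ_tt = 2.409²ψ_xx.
Domain of dependence: [-7.45982, 2.07982]. Signals travel at speed 2.409, so data within |x - -2.69| ≤ 2.409·1.98 = 4.76982 can reach the point.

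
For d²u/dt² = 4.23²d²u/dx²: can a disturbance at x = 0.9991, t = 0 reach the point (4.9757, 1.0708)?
Yes. The domain of dependence is [0.446216, 9.505184], and 0.9991 ∈ [0.446216, 9.505184].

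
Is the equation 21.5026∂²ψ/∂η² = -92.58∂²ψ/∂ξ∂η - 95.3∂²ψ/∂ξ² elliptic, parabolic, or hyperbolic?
Rewriting in standard form: 95.3∂²ψ/∂ξ² + 92.58∂²ψ/∂ξ∂η + 21.5026∂²ψ/∂η² = 0. Computing B² - 4AC with A = 95.3, B = 92.58, C = 21.5026: discriminant = 374.26528 (positive). Answer: hyperbolic.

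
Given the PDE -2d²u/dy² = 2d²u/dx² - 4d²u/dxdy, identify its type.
Rewriting in standard form: -2d²u/dx² + 4d²u/dxdy - 2d²u/dy² = 0. The second-order coefficients are A = -2, B = 4, C = -2. Since B² - 4AC = 0 = 0, this is a parabolic PDE.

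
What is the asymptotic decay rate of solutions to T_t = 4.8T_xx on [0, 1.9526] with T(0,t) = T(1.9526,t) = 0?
Eigenvalues: λₙ = 4.8n²π²/1.9526².
First three modes:
  n=1: λ₁ = 4.8π²/1.9526² ≈ 12.426
  n=2: λ₂ = 19.2π²/1.9526² ≈ 49.702 (4× faster decay)
  n=3: λ₃ = 43.2π²/1.9526² ≈ 111.83 (9× faster decay)
As t → ∞, higher modes decay exponentially faster. The n=1 mode dominates: T ~ c₁ sin(πx/1.9526) e^{-λ₁t}.
Decay rate: λ₁ = 4.8π²/1.9526² ≈ 12.426.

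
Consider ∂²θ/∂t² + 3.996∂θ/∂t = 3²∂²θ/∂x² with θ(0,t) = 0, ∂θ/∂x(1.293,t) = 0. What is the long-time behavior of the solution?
As t → ∞, θ → 0. Damping (γ=3.996) dissipates energy; oscillations decay exponentially.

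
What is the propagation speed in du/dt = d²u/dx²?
Infinite. The heat equation is parabolic, not hyperbolic, so disturbances propagate instantly.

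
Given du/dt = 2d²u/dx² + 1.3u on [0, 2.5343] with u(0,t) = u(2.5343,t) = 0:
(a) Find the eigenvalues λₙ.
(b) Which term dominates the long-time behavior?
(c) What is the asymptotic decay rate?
Eigenvalues: λₙ = 2n²π²/2.5343² - 1.3.
First three modes:
  n=1: λ₁ = 2π²/2.5343² - 1.3 ≈ 1.773
  n=2: λ₂ = 8π²/2.5343² - 1.3 ≈ 10.993
  n=3: λ₃ = 18π²/2.5343² - 1.3 ≈ 26.36
Since 2π²/2.5343² ≈ 3.073 > 1.3, all λₙ > 0.
The n=1 mode decays slowest → dominates as t → ∞.
Asymptotic: u ~ c₁ sin(πx/2.5343) e^{-λ₁t} with decay rate λ₁ ≈ 1.773.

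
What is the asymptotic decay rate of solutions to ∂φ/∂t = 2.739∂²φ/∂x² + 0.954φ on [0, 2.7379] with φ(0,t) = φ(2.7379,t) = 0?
Eigenvalues: λₙ = 2.739n²π²/2.7379² - 0.954.
First three modes:
  n=1: λ₁ = 2.739π²/2.7379² - 0.954 ≈ 2.652
  n=2: λ₂ = 10.956π²/2.7379² - 0.954 ≈ 13.471
  n=3: λ₃ = 24.651π²/2.7379² - 0.954 ≈ 31.502
Since 2.739π²/2.7379² ≈ 3.606 > 0.954, all λₙ > 0.
The n=1 mode decays slowest → dominates as t → ∞.
Asymptotic: φ ~ c₁ sin(πx/2.7379) e^{-λ₁t} with decay rate λ₁ ≈ 2.652.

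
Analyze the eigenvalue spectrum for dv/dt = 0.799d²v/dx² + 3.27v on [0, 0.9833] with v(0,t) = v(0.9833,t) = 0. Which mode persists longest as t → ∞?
Eigenvalues: λₙ = 0.799n²π²/0.9833² - 3.27.
First three modes:
  n=1: λ₁ = 0.799π²/0.9833² - 3.27 ≈ 4.886
  n=2: λ₂ = 3.196π²/0.9833² - 3.27 ≈ 29.354
  n=3: λ₃ = 7.191π²/0.9833² - 3.27 ≈ 70.134
Since 0.799π²/0.9833² ≈ 8.156 > 3.27, all λₙ > 0.
The n=1 mode decays slowest → dominates as t → ∞.
Asymptotic: v ~ c₁ sin(πx/0.9833) e^{-λ₁t} with decay rate λ₁ ≈ 4.886.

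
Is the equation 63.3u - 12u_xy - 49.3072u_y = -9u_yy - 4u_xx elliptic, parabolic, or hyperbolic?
Rewriting in standard form: 4u_xx - 12u_xy + 9u_yy - 49.3072u_y + 63.3u = 0. Computing B² - 4AC with A = 4, B = -12, C = 9: discriminant = 0 (zero). Answer: parabolic.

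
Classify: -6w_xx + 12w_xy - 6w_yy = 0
Parabolic (discriminant = 0).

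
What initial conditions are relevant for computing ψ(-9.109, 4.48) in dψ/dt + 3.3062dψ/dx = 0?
A single point: x = -23.920776. The characteristic through (-9.109, 4.48) is x - 3.3062t = const, so x = -9.109 - 3.3062·4.48 = -23.920776.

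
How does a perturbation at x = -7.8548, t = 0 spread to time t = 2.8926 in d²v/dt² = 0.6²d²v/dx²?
Domain of influence: [-9.59036, -6.11924]. Data at x = -7.8548 spreads outward at speed 0.6.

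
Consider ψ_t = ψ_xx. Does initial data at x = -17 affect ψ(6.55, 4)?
Yes, for any finite x. The heat equation has infinite propagation speed, so all initial data affects all points at any t > 0.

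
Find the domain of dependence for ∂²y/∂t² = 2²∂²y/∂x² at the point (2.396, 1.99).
Domain of dependence: [-1.584, 6.376]. Signals travel at speed 2, so data within |x - 2.396| ≤ 2·1.99 = 3.98 can reach the point.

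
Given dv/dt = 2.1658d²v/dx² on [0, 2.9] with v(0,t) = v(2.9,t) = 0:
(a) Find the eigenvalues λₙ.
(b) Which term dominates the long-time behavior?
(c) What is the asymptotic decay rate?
Eigenvalues: λₙ = 2.1658n²π²/2.9².
First three modes:
  n=1: λ₁ = 2.1658π²/2.9² ≈ 2.542
  n=2: λ₂ = 8.6632π²/2.9² ≈ 10.167 (4× faster decay)
  n=3: λ₃ = 19.4922π²/2.9² ≈ 22.875 (9× faster decay)
As t → ∞, higher modes decay exponentially faster. The n=1 mode dominates: v ~ c₁ sin(πx/2.9) e^{-λ₁t}.
Decay rate: λ₁ = 2.1658π²/2.9² ≈ 2.542.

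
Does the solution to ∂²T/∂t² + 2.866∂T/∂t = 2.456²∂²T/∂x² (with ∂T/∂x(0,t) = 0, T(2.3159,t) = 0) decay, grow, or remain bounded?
T → 0. Damping (γ=2.866) dissipates energy; oscillations decay exponentially.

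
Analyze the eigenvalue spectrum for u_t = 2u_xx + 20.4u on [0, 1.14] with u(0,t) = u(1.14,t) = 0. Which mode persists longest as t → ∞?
Eigenvalues: λₙ = 2n²π²/1.14² - 20.4.
First three modes:
  n=1: λ₁ = 2π²/1.14² - 20.4 ≈ -5.211
  n=2: λ₂ = 8π²/1.14² - 20.4 ≈ 40.355
  n=3: λ₃ = 18π²/1.14² - 20.4 ≈ 116.298
Since 2π²/1.14² ≈ 15.189 < 20.4, λ₁ < 0.
The n=1 mode grows fastest (−λₙ is largest for n=1) → dominates.
Asymptotic: u ~ c₁ sin(πx/1.14) e^{5.211t} (exponential growth at rate −λ₁ ≈ 5.211).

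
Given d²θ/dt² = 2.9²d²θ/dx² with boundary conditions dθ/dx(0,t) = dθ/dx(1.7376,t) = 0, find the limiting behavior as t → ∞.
θ oscillates about a mean that drifts linearly in t (generically unbounded; no decay). There is no damping, so the nonconstant modes persist as standing waves (energy conserved, no decay). But with Neumann conditions at both ends the constant mode has eigenvalue 0: the spatial mean M(t) of θ satisfies M'' = 0, so M(t) = M(0) + M'(0)·t. Unless the initial velocity has zero mean (∫θ_t(x,0)dx = 0), the solution grows linearly in t (unbounded, though not exponentially); if it does have zero mean, the solution stays bounded and simply oscillates.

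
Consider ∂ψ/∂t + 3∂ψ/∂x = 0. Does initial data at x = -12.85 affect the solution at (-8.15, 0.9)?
No. Only data at x = -10.85 affects (-8.15, 0.9). Advection has one-way propagation along characteristics.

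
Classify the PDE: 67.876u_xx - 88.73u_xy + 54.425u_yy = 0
A = 67.876, B = -88.73, C = 54.425. Discriminant B² - 4AC = -6903.5923. Since -6903.5923 < 0, elliptic.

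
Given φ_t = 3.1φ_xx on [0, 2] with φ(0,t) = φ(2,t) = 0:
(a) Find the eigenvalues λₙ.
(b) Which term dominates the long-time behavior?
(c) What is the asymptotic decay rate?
Eigenvalues: λₙ = 3.1n²π²/2².
First three modes:
  n=1: λ₁ = 3.1π²/2² ≈ 7.649
  n=2: λ₂ = 12.4π²/2² ≈ 30.596 (4× faster decay)
  n=3: λ₃ = 27.9π²/2² ≈ 68.84 (9× faster decay)
As t → ∞, higher modes decay exponentially faster. The n=1 mode dominates: φ ~ c₁ sin(πx/2) e^{-λ₁t}.
Decay rate: λ₁ = 3.1π²/2² ≈ 7.649.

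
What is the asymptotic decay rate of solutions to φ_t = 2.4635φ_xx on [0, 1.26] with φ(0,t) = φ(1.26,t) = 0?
Eigenvalues: λₙ = 2.4635n²π²/1.26².
First three modes:
  n=1: λ₁ = 2.4635π²/1.26² ≈ 15.315
  n=2: λ₂ = 9.854π²/1.26² ≈ 61.259 (4× faster decay)
  n=3: λ₃ = 22.1715π²/1.26² ≈ 137.833 (9× faster decay)
As t → ∞, higher modes decay exponentially faster. The n=1 mode dominates: φ ~ c₁ sin(πx/1.26) e^{-λ₁t}.
Decay rate: λ₁ = 2.4635π²/1.26² ≈ 15.315.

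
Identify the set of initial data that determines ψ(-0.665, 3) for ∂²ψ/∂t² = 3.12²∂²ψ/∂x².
Domain of dependence: [-10.025, 8.695]. Signals travel at speed 3.12, so data within |x - -0.665| ≤ 3.12·3 = 9.36 can reach the point.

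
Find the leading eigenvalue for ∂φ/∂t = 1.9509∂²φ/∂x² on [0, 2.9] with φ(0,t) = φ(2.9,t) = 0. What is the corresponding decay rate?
Eigenvalues: λₙ = 1.9509n²π²/2.9².
First three modes:
  n=1: λ₁ = 1.9509π²/2.9² ≈ 2.289
  n=2: λ₂ = 7.8036π²/2.9² ≈ 9.158 (4× faster decay)
  n=3: λ₃ = 17.5581π²/2.9² ≈ 20.605 (9× faster decay)
As t → ∞, higher modes decay exponentially faster. The n=1 mode dominates: φ ~ c₁ sin(πx/2.9) e^{-λ₁t}.
Decay rate: λ₁ = 1.9509π²/2.9² ≈ 2.289.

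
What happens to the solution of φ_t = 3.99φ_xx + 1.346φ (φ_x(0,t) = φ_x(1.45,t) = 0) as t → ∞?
φ grows unboundedly. With Neumann BCs the constant mode has diffusion eigenvalue 0, so any r > 0 makes it grow like e^(1.346t); solution grows exponentially.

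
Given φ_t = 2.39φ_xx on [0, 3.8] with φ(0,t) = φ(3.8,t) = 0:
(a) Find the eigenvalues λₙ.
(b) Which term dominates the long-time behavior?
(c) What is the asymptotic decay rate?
Eigenvalues: λₙ = 2.39n²π²/3.8².
First three modes:
  n=1: λ₁ = 2.39π²/3.8² ≈ 1.634
  n=2: λ₂ = 9.56π²/3.8² ≈ 6.534 (4× faster decay)
  n=3: λ₃ = 21.51π²/3.8² ≈ 14.702 (9× faster decay)
As t → ∞, higher modes decay exponentially faster. The n=1 mode dominates: φ ~ c₁ sin(πx/3.8) e^{-λ₁t}.
Decay rate: λ₁ = 2.39π²/3.8² ≈ 1.634.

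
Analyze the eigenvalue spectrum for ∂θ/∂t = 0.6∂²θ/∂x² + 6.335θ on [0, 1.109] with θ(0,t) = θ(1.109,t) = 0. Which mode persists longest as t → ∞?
Eigenvalues: λₙ = 0.6n²π²/1.109² - 6.335.
First three modes:
  n=1: λ₁ = 0.6π²/1.109² - 6.335 ≈ -1.52
  n=2: λ₂ = 2.4π²/1.109² - 6.335 ≈ 12.925
  n=3: λ₃ = 5.4π²/1.109² - 6.335 ≈ 36.999
Since 0.6π²/1.109² ≈ 4.815 < 6.335, λ₁ < 0.
The n=1 mode grows fastest (−λₙ is largest for n=1) → dominates.
Asymptotic: θ ~ c₁ sin(πx/1.109) e^{1.52t} (exponential growth at rate −λ₁ ≈ 1.52).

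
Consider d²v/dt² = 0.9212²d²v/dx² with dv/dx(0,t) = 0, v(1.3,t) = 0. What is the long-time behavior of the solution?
As t → ∞, v oscillates (no decay). Energy is conserved; the solution oscillates indefinitely as standing waves.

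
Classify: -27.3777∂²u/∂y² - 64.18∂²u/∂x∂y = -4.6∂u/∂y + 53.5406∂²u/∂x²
Rewriting in standard form: -53.5406∂²u/∂x² - 64.18∂²u/∂x∂y - 27.3777∂²u/∂y² + 4.6∂u/∂y = 0. Elliptic (discriminant = -1744.20153848).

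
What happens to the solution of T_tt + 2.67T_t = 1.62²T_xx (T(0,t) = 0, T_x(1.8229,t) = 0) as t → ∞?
T → 0. Damping (γ=2.67) dissipates energy; oscillations decay exponentially.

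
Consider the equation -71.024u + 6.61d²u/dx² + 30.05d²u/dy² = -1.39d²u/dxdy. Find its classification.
Rewriting in standard form: 6.61d²u/dx² + 1.39d²u/dxdy + 30.05d²u/dy² - 71.024u = 0. Elliptic. (A = 6.61, B = 1.39, C = 30.05 gives B² - 4AC = -792.5899.)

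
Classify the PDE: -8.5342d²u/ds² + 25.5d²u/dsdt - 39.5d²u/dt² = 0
A = -8.5342, B = 25.5, C = -39.5. Discriminant B² - 4AC = -698.1536. Since -698.1536 < 0, elliptic.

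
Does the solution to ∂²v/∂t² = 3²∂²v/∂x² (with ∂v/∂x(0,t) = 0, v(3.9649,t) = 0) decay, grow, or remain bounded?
v oscillates (no decay). Energy is conserved; the solution oscillates indefinitely as standing waves.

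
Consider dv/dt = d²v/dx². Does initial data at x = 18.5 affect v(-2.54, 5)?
Yes, for any finite x. The heat equation has infinite propagation speed, so all initial data affects all points at any t > 0.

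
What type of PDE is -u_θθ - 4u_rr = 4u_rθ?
Rewriting in standard form: -4u_rr - 4u_rθ - u_θθ = 0. With A = -4, B = -4, C = -1, the discriminant is 0. This is a parabolic PDE.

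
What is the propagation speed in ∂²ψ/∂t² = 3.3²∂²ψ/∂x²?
Speed = 3.3. Information travels along characteristics x = x₀ ± 3.3t.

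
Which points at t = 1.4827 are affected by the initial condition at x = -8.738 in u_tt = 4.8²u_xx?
Domain of influence: [-15.85496, -1.62104]. Data at x = -8.738 spreads outward at speed 4.8.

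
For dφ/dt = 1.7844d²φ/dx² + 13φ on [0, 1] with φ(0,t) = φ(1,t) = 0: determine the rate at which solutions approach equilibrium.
Eigenvalues: λₙ = 1.7844n²π²/1² - 13.
First three modes:
  n=1: λ₁ = 1.7844π² - 13 ≈ 4.611
  n=2: λ₂ = 7.1376π² - 13 ≈ 57.445
  n=3: λ₃ = 16.0596π² - 13 ≈ 145.502
Since 1.7844π² ≈ 17.611 > 13, all λₙ > 0.
The n=1 mode decays slowest → dominates as t → ∞.
Asymptotic: φ ~ c₁ sin(πx/1) e^{-λ₁t} with decay rate λ₁ ≈ 4.611.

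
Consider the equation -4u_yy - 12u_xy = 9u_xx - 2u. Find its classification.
Rewriting in standard form: -9u_xx - 12u_xy - 4u_yy + 2u = 0. Parabolic. (A = -9, B = -12, C = -4 gives B² - 4AC = 0.)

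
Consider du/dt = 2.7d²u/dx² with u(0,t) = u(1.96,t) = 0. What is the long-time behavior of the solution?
As t → ∞, u → 0. Heat diffuses out through both boundaries.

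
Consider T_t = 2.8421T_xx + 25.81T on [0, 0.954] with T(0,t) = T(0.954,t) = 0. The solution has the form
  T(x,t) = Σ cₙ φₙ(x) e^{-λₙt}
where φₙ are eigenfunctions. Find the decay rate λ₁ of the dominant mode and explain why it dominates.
Eigenvalues: λₙ = 2.8421n²π²/0.954² - 25.81.
First three modes:
  n=1: λ₁ = 2.8421π²/0.954² - 25.81 ≈ 5.011
  n=2: λ₂ = 11.3684π²/0.954² - 25.81 ≈ 97.473
  n=3: λ₃ = 25.5789π²/0.954² - 25.81 ≈ 251.576
Since 2.8421π²/0.954² ≈ 30.821 > 25.81, all λₙ > 0.
The n=1 mode decays slowest → dominates as t → ∞.
Asymptotic: T ~ c₁ sin(πx/0.954) e^{-λ₁t} with decay rate λ₁ ≈ 5.011.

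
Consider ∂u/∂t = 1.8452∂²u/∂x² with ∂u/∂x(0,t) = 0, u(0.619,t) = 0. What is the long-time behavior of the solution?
As t → ∞, u → 0. Heat escapes through the Dirichlet boundary.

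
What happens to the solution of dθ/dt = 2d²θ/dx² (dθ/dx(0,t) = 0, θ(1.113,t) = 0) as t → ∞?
θ → 0. Heat escapes through the Dirichlet boundary.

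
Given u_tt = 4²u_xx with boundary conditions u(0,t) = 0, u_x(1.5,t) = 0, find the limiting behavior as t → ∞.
u oscillates (no decay). Energy is conserved; the solution oscillates indefinitely as standing waves.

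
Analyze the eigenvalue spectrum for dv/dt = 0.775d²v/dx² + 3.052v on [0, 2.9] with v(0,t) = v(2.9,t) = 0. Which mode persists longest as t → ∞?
Eigenvalues: λₙ = 0.775n²π²/2.9² - 3.052.
First three modes:
  n=1: λ₁ = 0.775π²/2.9² - 3.052 ≈ -2.142
  n=2: λ₂ = 3.1π²/2.9² - 3.052 ≈ 0.586
  n=3: λ₃ = 6.975π²/2.9² - 3.052 ≈ 5.134
Since 0.775π²/2.9² ≈ 0.91 < 3.052, λ₁ < 0.
The n=1 mode grows fastest (−λₙ is largest for n=1) → dominates.
Asymptotic: v ~ c₁ sin(πx/2.9) e^{2.142t} (exponential growth at rate −λ₁ ≈ 2.142).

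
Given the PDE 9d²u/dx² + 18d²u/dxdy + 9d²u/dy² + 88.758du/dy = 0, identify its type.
The second-order coefficients are A = 9, B = 18, C = 9. Since B² - 4AC = 0 = 0, this is a parabolic PDE.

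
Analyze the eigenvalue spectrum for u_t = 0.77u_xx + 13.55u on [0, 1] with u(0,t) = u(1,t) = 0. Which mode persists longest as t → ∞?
Eigenvalues: λₙ = 0.77n²π²/1² - 13.55.
First three modes:
  n=1: λ₁ = 0.77π² - 13.55 ≈ -5.95
  n=2: λ₂ = 3.08π² - 13.55 ≈ 16.848
  n=3: λ₃ = 6.93π² - 13.55 ≈ 54.846
Since 0.77π² ≈ 7.6 < 13.55, λ₁ < 0.
The n=1 mode grows fastest (−λₙ is largest for n=1) → dominates.
Asymptotic: u ~ c₁ sin(πx/1) e^{5.95t} (exponential growth at rate −λ₁ ≈ 5.95).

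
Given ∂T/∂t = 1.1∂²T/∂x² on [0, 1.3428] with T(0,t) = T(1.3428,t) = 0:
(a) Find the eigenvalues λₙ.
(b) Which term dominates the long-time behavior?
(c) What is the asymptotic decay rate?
Eigenvalues: λₙ = 1.1n²π²/1.3428².
First three modes:
  n=1: λ₁ = 1.1π²/1.3428² ≈ 6.021
  n=2: λ₂ = 4.4π²/1.3428² ≈ 24.084 (4× faster decay)
  n=3: λ₃ = 9.9π²/1.3428² ≈ 54.189 (9× faster decay)
As t → ∞, higher modes decay exponentially faster. The n=1 mode dominates: T ~ c₁ sin(πx/1.3428) e^{-λ₁t}.
Decay rate: λ₁ = 1.1π²/1.3428² ≈ 6.021.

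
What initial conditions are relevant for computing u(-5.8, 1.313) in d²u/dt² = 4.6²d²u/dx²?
Domain of dependence: [-11.8398, 0.2398]. Signals travel at speed 4.6, so data within |x - -5.8| ≤ 4.6·1.313 = 6.0398 can reach the point.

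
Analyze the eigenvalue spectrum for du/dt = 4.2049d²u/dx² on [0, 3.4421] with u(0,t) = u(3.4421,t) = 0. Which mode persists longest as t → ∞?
Eigenvalues: λₙ = 4.2049n²π²/3.4421².
First three modes:
  n=1: λ₁ = 4.2049π²/3.4421² ≈ 3.503
  n=2: λ₂ = 16.8196π²/3.4421² ≈ 14.011 (4× faster decay)
  n=3: λ₃ = 37.8441π²/3.4421² ≈ 31.525 (9× faster decay)
As t → ∞, higher modes decay exponentially faster. The n=1 mode dominates: u ~ c₁ sin(πx/3.4421) e^{-λ₁t}.
Decay rate: λ₁ = 4.2049π²/3.4421² ≈ 3.503.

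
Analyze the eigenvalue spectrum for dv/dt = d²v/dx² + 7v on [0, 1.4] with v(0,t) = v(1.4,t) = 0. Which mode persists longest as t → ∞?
Eigenvalues: λₙ = n²π²/1.4² - 7.
First three modes:
  n=1: λ₁ = π²/1.4² - 7 ≈ -1.964
  n=2: λ₂ = 4π²/1.4² - 7 ≈ 13.142
  n=3: λ₃ = 9π²/1.4² - 7 ≈ 38.32
Since π²/1.4² ≈ 5.036 < 7, λ₁ < 0.
The n=1 mode grows fastest (−λₙ is largest for n=1) → dominates.
Asymptotic: v ~ c₁ sin(πx/1.4) e^{1.964t} (exponential growth at rate −λ₁ ≈ 1.964).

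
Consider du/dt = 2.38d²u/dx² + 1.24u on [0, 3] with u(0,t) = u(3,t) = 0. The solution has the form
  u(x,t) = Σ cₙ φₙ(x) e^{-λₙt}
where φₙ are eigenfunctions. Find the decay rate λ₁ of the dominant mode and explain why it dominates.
Eigenvalues: λₙ = 2.38n²π²/3² - 1.24.
First three modes:
  n=1: λ₁ = 2.38π²/3² - 1.24 ≈ 1.37
  n=2: λ₂ = 9.52π²/3² - 1.24 ≈ 9.2
  n=3: λ₃ = 21.42π²/3² - 1.24 ≈ 22.25
Since 2.38π²/3² ≈ 2.61 > 1.24, all λₙ > 0.
The n=1 mode decays slowest → dominates as t → ∞.
Asymptotic: u ~ c₁ sin(πx/3) e^{-λ₁t} with decay rate λ₁ ≈ 1.37.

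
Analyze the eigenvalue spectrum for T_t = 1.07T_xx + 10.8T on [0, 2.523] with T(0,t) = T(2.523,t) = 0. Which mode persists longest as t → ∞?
Eigenvalues: λₙ = 1.07n²π²/2.523² - 10.8.
First three modes:
  n=1: λ₁ = 1.07π²/2.523² - 10.8 ≈ -9.141
  n=2: λ₂ = 4.28π²/2.523² - 10.8 ≈ -4.164
  n=3: λ₃ = 9.63π²/2.523² - 10.8 ≈ 4.131
Since 1.07π²/2.523² ≈ 1.659 < 10.8, λ₁ < 0.
The n=1 mode grows fastest (−λₙ is largest for n=1) → dominates.
Asymptotic: T ~ c₁ sin(πx/2.523) e^{9.141t} (exponential growth at rate −λ₁ ≈ 9.141).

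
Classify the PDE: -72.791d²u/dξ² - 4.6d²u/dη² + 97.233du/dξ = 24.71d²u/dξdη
Rewriting in standard form: -72.791d²u/dξ² - 24.71d²u/dξdη - 4.6d²u/dη² + 97.233du/dξ = 0. A = -72.791, B = -24.71, C = -4.6. Discriminant B² - 4AC = -728.7703. Since -728.7703 < 0, elliptic.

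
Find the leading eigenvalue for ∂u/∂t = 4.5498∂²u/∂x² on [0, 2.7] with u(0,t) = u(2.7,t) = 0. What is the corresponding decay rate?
Eigenvalues: λₙ = 4.5498n²π²/2.7².
First three modes:
  n=1: λ₁ = 4.5498π²/2.7² ≈ 6.16
  n=2: λ₂ = 18.1992π²/2.7² ≈ 24.639 (4× faster decay)
  n=3: λ₃ = 40.9482π²/2.7² ≈ 55.438 (9× faster decay)
As t → ∞, higher modes decay exponentially faster. The n=1 mode dominates: u ~ c₁ sin(πx/2.7) e^{-λ₁t}.
Decay rate: λ₁ = 4.5498π²/2.7² ≈ 6.16.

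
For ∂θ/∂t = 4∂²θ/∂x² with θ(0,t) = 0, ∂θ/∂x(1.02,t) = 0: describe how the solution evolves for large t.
θ → 0. Heat escapes through the Dirichlet boundary.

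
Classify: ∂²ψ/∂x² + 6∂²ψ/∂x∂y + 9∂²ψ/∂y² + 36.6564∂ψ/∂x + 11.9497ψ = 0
Parabolic (discriminant = 0).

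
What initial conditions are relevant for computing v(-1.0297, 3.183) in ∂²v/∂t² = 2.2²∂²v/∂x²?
Domain of dependence: [-8.0323, 5.9729]. Signals travel at speed 2.2, so data within |x - -1.0297| ≤ 2.2·3.183 = 7.0026 can reach the point.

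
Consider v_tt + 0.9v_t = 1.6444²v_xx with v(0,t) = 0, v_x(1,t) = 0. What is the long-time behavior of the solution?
As t → ∞, v → 0. Damping (γ=0.9) dissipates energy; oscillations decay exponentially.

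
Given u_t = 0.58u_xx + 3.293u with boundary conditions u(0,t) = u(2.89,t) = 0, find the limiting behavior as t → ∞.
u grows unboundedly. Reaction dominates diffusion (r=3.293 > κπ²/L²≈0.69); solution grows exponentially.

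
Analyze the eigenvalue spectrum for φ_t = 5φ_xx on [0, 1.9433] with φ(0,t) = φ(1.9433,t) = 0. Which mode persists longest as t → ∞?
Eigenvalues: λₙ = 5n²π²/1.9433².
First three modes:
  n=1: λ₁ = 5π²/1.9433² ≈ 13.067
  n=2: λ₂ = 20π²/1.9433² ≈ 52.27 (4× faster decay)
  n=3: λ₃ = 45π²/1.9433² ≈ 117.607 (9× faster decay)
As t → ∞, higher modes decay exponentially faster. The n=1 mode dominates: φ ~ c₁ sin(πx/1.9433) e^{-λ₁t}.
Decay rate: λ₁ = 5π²/1.9433² ≈ 13.067.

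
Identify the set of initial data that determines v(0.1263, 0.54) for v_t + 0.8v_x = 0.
A single point: x = -0.3057. The characteristic through (0.1263, 0.54) is x - 0.8t = const, so x = 0.1263 - 0.8·0.54 = -0.3057.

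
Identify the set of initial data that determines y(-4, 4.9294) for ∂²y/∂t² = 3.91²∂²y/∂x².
Domain of dependence: [-23.273954, 15.273954]. Signals travel at speed 3.91, so data within |x - -4| ≤ 3.91·4.9294 = 19.273954 can reach the point.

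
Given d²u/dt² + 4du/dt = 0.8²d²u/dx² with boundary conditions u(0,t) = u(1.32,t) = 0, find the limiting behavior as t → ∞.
u → 0. Damping (γ=4) dissipates energy; oscillations decay exponentially.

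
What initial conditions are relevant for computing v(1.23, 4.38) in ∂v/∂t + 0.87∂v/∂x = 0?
A single point: x = -2.5806. The characteristic through (1.23, 4.38) is x - 0.87t = const, so x = 1.23 - 0.87·4.38 = -2.5806.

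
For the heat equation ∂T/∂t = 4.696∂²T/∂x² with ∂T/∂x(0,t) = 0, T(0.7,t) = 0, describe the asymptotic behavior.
T → 0. Heat escapes through the Dirichlet boundary.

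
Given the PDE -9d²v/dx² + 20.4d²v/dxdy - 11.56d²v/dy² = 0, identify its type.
The second-order coefficients are A = -9, B = 20.4, C = -11.56. Since B² - 4AC = 0 = 0, this is a parabolic PDE.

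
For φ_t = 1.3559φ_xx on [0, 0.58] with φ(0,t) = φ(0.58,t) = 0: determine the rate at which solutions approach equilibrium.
Eigenvalues: λₙ = 1.3559n²π²/0.58².
First three modes:
  n=1: λ₁ = 1.3559π²/0.58² ≈ 39.781
  n=2: λ₂ = 5.4236π²/0.58² ≈ 159.122 (4× faster decay)
  n=3: λ₃ = 12.2031π²/0.58² ≈ 358.025 (9× faster decay)
As t → ∞, higher modes decay exponentially faster. The n=1 mode dominates: φ ~ c₁ sin(πx/0.58) e^{-λ₁t}.
Decay rate: λ₁ = 1.3559π²/0.58² ≈ 39.781.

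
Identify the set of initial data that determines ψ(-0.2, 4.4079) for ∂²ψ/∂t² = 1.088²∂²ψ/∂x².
Domain of dependence: [-4.9957952, 4.5957952]. Signals travel at speed 1.088, so data within |x - -0.2| ≤ 1.088·4.4079 = 4.7957952 can reach the point.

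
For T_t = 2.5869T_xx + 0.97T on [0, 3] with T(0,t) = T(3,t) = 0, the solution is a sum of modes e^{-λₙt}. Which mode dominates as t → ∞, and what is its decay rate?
Eigenvalues: λₙ = 2.5869n²π²/3² - 0.97.
First three modes:
  n=1: λ₁ = 2.5869π²/3² - 0.97 ≈ 1.867
  n=2: λ₂ = 10.3476π²/3² - 0.97 ≈ 10.377
  n=3: λ₃ = 23.2821π²/3² - 0.97 ≈ 24.562
Since 2.5869π²/3² ≈ 2.837 > 0.97, all λₙ > 0.
The n=1 mode decays slowest → dominates as t → ∞.
Asymptotic: T ~ c₁ sin(πx/3) e^{-λ₁t} with decay rate λ₁ ≈ 1.867.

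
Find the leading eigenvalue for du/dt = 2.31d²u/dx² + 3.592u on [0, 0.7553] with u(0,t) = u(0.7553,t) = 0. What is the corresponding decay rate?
Eigenvalues: λₙ = 2.31n²π²/0.7553² - 3.592.
First three modes:
  n=1: λ₁ = 2.31π²/0.7553² - 3.592 ≈ 36.372
  n=2: λ₂ = 9.24π²/0.7553² - 3.592 ≈ 156.265
  n=3: λ₃ = 20.79π²/0.7553² - 3.592 ≈ 356.087
Since 2.31π²/0.7553² ≈ 39.964 > 3.592, all λₙ > 0.
The n=1 mode decays slowest → dominates as t → ∞.
Asymptotic: u ~ c₁ sin(πx/0.7553) e^{-λ₁t} with decay rate λ₁ ≈ 36.372.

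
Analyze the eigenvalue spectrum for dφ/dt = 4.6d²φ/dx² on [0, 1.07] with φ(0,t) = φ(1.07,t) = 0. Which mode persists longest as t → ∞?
Eigenvalues: λₙ = 4.6n²π²/1.07².
First three modes:
  n=1: λ₁ = 4.6π²/1.07² ≈ 39.654
  n=2: λ₂ = 18.4π²/1.07² ≈ 158.617 (4× faster decay)
  n=3: λ₃ = 41.4π²/1.07² ≈ 356.888 (9× faster decay)
As t → ∞, higher modes decay exponentially faster. The n=1 mode dominates: φ ~ c₁ sin(πx/1.07) e^{-λ₁t}.
Decay rate: λ₁ = 4.6π²/1.07² ≈ 39.654.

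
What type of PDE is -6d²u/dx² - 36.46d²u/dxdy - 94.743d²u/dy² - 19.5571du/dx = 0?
With A = -6, B = -36.46, C = -94.743, the discriminant is -944.5004. This is an elliptic PDE.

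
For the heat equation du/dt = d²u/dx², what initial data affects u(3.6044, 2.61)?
The entire real line. The heat equation has infinite propagation speed: any initial disturbance instantly affects all points (though exponentially small far away).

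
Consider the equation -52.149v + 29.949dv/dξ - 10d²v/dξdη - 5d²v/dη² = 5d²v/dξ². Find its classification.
Rewriting in standard form: -5d²v/dξ² - 10d²v/dξdη - 5d²v/dη² + 29.949dv/dξ - 52.149v = 0. Parabolic. (A = -5, B = -10, C = -5 gives B² - 4AC = 0.)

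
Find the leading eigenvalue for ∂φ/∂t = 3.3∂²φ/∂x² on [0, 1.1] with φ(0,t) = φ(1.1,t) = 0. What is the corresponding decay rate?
Eigenvalues: λₙ = 3.3n²π²/1.1².
First three modes:
  n=1: λ₁ = 3.3π²/1.1² ≈ 26.917
  n=2: λ₂ = 13.2π²/1.1² ≈ 107.668 (4× faster decay)
  n=3: λ₃ = 29.7π²/1.1² ≈ 242.254 (9× faster decay)
As t → ∞, higher modes decay exponentially faster. The n=1 mode dominates: φ ~ c₁ sin(πx/1.1) e^{-λ₁t}.
Decay rate: λ₁ = 3.3π²/1.1² ≈ 26.917.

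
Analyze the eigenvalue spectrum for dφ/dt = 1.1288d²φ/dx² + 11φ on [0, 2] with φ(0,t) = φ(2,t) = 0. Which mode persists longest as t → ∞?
Eigenvalues: λₙ = 1.1288n²π²/2² - 11.
First three modes:
  n=1: λ₁ = 1.1288π²/2² - 11 ≈ -8.215
  n=2: λ₂ = 4.5152π²/2² - 11 ≈ 0.141
  n=3: λ₃ = 10.1592π²/2² - 11 ≈ 14.067
Since 1.1288π²/2² ≈ 2.785 < 11, λ₁ < 0.
The n=1 mode grows fastest (−λₙ is largest for n=1) → dominates.
Asymptotic: φ ~ c₁ sin(πx/2) e^{8.215t} (exponential growth at rate −λ₁ ≈ 8.215).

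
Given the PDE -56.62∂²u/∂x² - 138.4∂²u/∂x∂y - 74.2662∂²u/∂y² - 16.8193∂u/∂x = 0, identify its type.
The second-order coefficients are A = -56.62, B = -138.4, C = -74.2662. Since B² - 4AC = 2334.751024 > 0, this is a hyperbolic PDE.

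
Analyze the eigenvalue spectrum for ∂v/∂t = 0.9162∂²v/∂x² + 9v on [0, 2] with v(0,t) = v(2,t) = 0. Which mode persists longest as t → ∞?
Eigenvalues: λₙ = 0.9162n²π²/2² - 9.
First three modes:
  n=1: λ₁ = 0.9162π²/2² - 9 ≈ -6.739
  n=2: λ₂ = 3.6648π²/2² - 9 ≈ 0.043
  n=3: λ₃ = 8.2458π²/2² - 9 ≈ 11.346
Since 0.9162π²/2² ≈ 2.261 < 9, λ₁ < 0.
The n=1 mode grows fastest (−λₙ is largest for n=1) → dominates.
Asymptotic: v ~ c₁ sin(πx/2) e^{6.739t} (exponential growth at rate −λ₁ ≈ 6.739).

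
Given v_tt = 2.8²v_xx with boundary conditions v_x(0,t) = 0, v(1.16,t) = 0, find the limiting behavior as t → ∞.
v oscillates (no decay). Energy is conserved; the solution oscillates indefinitely as standing waves.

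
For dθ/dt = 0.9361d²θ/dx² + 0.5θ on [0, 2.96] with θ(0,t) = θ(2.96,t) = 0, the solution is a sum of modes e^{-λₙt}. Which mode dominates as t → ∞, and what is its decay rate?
Eigenvalues: λₙ = 0.9361n²π²/2.96² - 0.5.
First three modes:
  n=1: λ₁ = 0.9361π²/2.96² - 0.5 ≈ 0.554
  n=2: λ₂ = 3.7444π²/2.96² - 0.5 ≈ 3.718
  n=3: λ₃ = 8.4249π²/2.96² - 0.5 ≈ 8.99
Since 0.9361π²/2.96² ≈ 1.054 > 0.5, all λₙ > 0.
The n=1 mode decays slowest → dominates as t → ∞.
Asymptotic: θ ~ c₁ sin(πx/2.96) e^{-λ₁t} with decay rate λ₁ ≈ 0.554.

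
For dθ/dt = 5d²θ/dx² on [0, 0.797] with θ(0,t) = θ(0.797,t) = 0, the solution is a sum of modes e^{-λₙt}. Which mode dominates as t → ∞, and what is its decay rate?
Eigenvalues: λₙ = 5n²π²/0.797².
First three modes:
  n=1: λ₁ = 5π²/0.797² ≈ 77.688
  n=2: λ₂ = 20π²/0.797² ≈ 310.751 (4× faster decay)
  n=3: λ₃ = 45π²/0.797² ≈ 699.191 (9× faster decay)
As t → ∞, higher modes decay exponentially faster. The n=1 mode dominates: θ ~ c₁ sin(πx/0.797) e^{-λ₁t}.
Decay rate: λ₁ = 5π²/0.797² ≈ 77.688.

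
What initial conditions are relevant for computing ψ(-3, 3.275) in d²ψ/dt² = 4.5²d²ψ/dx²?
Domain of dependence: [-17.7375, 11.7375]. Signals travel at speed 4.5, so data within |x - -3| ≤ 4.5·3.275 = 14.7375 can reach the point.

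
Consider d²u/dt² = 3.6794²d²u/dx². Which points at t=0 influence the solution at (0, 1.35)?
Domain of dependence: [-4.96719, 4.96719]. Signals travel at speed 3.6794, so data within |x - 0| ≤ 3.6794·1.35 = 4.96719 can reach the point.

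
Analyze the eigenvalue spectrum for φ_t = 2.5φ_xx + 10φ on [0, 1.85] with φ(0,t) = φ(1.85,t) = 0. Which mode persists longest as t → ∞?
Eigenvalues: λₙ = 2.5n²π²/1.85² - 10.
First three modes:
  n=1: λ₁ = 2.5π²/1.85² - 10 ≈ -2.791
  n=2: λ₂ = 10π²/1.85² - 10 ≈ 18.837
  n=3: λ₃ = 22.5π²/1.85² - 10 ≈ 54.884
Since 2.5π²/1.85² ≈ 7.209 < 10, λ₁ < 0.
The n=1 mode grows fastest (−λₙ is largest for n=1) → dominates.
Asymptotic: φ ~ c₁ sin(πx/1.85) e^{2.791t} (exponential growth at rate −λ₁ ≈ 2.791).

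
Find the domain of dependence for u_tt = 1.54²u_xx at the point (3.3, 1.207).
Domain of dependence: [1.44122, 5.15878]. Signals travel at speed 1.54, so data within |x - 3.3| ≤ 1.54·1.207 = 1.85878 can reach the point.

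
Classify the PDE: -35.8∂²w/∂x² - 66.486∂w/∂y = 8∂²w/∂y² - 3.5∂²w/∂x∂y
Rewriting in standard form: -35.8∂²w/∂x² + 3.5∂²w/∂x∂y - 8∂²w/∂y² - 66.486∂w/∂y = 0. A = -35.8, B = 3.5, C = -8. Discriminant B² - 4AC = -1133.35. Since -1133.35 < 0, elliptic.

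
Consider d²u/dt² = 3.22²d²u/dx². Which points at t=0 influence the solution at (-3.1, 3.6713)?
Domain of dependence: [-14.921586, 8.721586]. Signals travel at speed 3.22, so data within |x - -3.1| ≤ 3.22·3.6713 = 11.821586 can reach the point.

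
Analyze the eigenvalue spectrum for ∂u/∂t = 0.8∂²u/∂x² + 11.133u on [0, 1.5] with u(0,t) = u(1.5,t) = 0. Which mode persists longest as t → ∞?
Eigenvalues: λₙ = 0.8n²π²/1.5² - 11.133.
First three modes:
  n=1: λ₁ = 0.8π²/1.5² - 11.133 ≈ -7.624
  n=2: λ₂ = 3.2π²/1.5² - 11.133 ≈ 2.904
  n=3: λ₃ = 7.2π²/1.5² - 11.133 ≈ 20.45
Since 0.8π²/1.5² ≈ 3.509 < 11.133, λ₁ < 0.
The n=1 mode grows fastest (−λₙ is largest for n=1) → dominates.
Asymptotic: u ~ c₁ sin(πx/1.5) e^{7.624t} (exponential growth at rate −λ₁ ≈ 7.624).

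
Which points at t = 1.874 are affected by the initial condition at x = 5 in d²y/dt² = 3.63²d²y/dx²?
Domain of influence: [-1.80262, 11.80262]. Data at x = 5 spreads outward at speed 3.63.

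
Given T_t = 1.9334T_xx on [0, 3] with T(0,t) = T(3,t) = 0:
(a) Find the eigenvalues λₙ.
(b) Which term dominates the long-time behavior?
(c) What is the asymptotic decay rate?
Eigenvalues: λₙ = 1.9334n²π²/3².
First three modes:
  n=1: λ₁ = 1.9334π²/3² ≈ 2.12
  n=2: λ₂ = 7.7336π²/3² ≈ 8.481 (4× faster decay)
  n=3: λ₃ = 17.4006π²/3² ≈ 19.082 (9× faster decay)
As t → ∞, higher modes decay exponentially faster. The n=1 mode dominates: T ~ c₁ sin(πx/3) e^{-λ₁t}.
Decay rate: λ₁ = 1.9334π²/3² ≈ 2.12.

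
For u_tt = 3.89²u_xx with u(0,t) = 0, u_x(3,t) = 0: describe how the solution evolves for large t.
u oscillates (no decay). Energy is conserved; the solution oscillates indefinitely as standing waves.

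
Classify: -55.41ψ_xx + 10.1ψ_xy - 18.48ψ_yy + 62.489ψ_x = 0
Elliptic (discriminant = -3993.8972).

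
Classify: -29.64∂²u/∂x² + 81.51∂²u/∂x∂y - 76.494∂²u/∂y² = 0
Elliptic (discriminant = -2425.24854).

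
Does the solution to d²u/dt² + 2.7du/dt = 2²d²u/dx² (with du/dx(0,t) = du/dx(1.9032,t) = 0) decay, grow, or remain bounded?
u → constant (steady state). Damping (γ=2.7) dissipates the nonconstant modes; with Neumann BCs the spatial average obeys M''+γM'=0 and tends to a finite limit.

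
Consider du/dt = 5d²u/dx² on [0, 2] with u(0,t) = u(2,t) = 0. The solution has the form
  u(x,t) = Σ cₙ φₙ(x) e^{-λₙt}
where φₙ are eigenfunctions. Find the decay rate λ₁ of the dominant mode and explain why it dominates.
Eigenvalues: λₙ = 5n²π²/2².
First three modes:
  n=1: λ₁ = 5π²/2² ≈ 12.337
  n=2: λ₂ = 20π²/2² ≈ 49.348 (4× faster decay)
  n=3: λ₃ = 45π²/2² ≈ 111.033 (9× faster decay)
As t → ∞, higher modes decay exponentially faster. The n=1 mode dominates: u ~ c₁ sin(πx/2) e^{-λ₁t}.
Decay rate: λ₁ = 5π²/2² ≈ 12.337.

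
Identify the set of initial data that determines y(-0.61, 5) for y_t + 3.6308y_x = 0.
A single point: x = -18.764. The characteristic through (-0.61, 5) is x - 3.6308t = const, so x = -0.61 - 3.6308·5 = -18.764.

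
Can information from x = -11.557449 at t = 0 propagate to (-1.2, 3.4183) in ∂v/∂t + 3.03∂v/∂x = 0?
Yes. The characteristic through (-1.2, 3.4183) passes through x = -11.557449.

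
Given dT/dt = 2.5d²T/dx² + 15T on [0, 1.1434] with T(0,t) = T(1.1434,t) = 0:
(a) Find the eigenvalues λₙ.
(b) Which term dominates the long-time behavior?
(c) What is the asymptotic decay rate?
Eigenvalues: λₙ = 2.5n²π²/1.1434² - 15.
First three modes:
  n=1: λ₁ = 2.5π²/1.1434² - 15 ≈ 3.873
  n=2: λ₂ = 10π²/1.1434² - 15 ≈ 60.492
  n=3: λ₃ = 22.5π²/1.1434² - 15 ≈ 154.858
Since 2.5π²/1.1434² ≈ 18.873 > 15, all λₙ > 0.
The n=1 mode decays slowest → dominates as t → ∞.
Asymptotic: T ~ c₁ sin(πx/1.1434) e^{-λ₁t} with decay rate λ₁ ≈ 3.873.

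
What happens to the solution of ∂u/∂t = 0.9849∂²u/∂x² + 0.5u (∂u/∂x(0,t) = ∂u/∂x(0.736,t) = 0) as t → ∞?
u grows unboundedly. With Neumann BCs the constant mode has diffusion eigenvalue 0, so any r > 0 makes it grow like e^(0.5t); solution grows exponentially.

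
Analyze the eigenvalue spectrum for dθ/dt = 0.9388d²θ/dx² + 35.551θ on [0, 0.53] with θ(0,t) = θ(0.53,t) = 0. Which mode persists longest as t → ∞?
Eigenvalues: λₙ = 0.9388n²π²/0.53² - 35.551.
First three modes:
  n=1: λ₁ = 0.9388π²/0.53² - 35.551 ≈ -2.566
  n=2: λ₂ = 3.7552π²/0.53² - 35.551 ≈ 96.39
  n=3: λ₃ = 8.4492π²/0.53² - 35.551 ≈ 261.317
Since 0.9388π²/0.53² ≈ 32.985 < 35.551, λ₁ < 0.
The n=1 mode grows fastest (−λₙ is largest for n=1) → dominates.
Asymptotic: θ ~ c₁ sin(πx/0.53) e^{2.566t} (exponential growth at rate −λ₁ ≈ 2.566).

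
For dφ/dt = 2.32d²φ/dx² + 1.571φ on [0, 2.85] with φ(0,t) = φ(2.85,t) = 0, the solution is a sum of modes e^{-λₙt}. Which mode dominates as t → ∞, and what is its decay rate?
Eigenvalues: λₙ = 2.32n²π²/2.85² - 1.571.
First three modes:
  n=1: λ₁ = 2.32π²/2.85² - 1.571 ≈ 1.248
  n=2: λ₂ = 9.28π²/2.85² - 1.571 ≈ 9.705
  n=3: λ₃ = 20.88π²/2.85² - 1.571 ≈ 23.8
Since 2.32π²/2.85² ≈ 2.819 > 1.571, all λₙ > 0.
The n=1 mode decays slowest → dominates as t → ∞.
Asymptotic: φ ~ c₁ sin(πx/2.85) e^{-λ₁t} with decay rate λ₁ ≈ 1.248.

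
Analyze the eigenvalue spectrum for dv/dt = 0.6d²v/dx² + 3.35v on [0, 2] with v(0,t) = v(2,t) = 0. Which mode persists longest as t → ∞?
Eigenvalues: λₙ = 0.6n²π²/2² - 3.35.
First three modes:
  n=1: λ₁ = 0.6π²/2² - 3.35 ≈ -1.87
  n=2: λ₂ = 2.4π²/2² - 3.35 ≈ 2.572
  n=3: λ₃ = 5.4π²/2² - 3.35 ≈ 9.974
Since 0.6π²/2² ≈ 1.48 < 3.35, λ₁ < 0.
The n=1 mode grows fastest (−λₙ is largest for n=1) → dominates.
Asymptotic: v ~ c₁ sin(πx/2) e^{1.87t} (exponential growth at rate −λ₁ ≈ 1.87).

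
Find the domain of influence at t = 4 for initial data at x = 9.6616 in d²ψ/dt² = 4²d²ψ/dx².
Domain of influence: [-6.3384, 25.6616]. Data at x = 9.6616 spreads outward at speed 4.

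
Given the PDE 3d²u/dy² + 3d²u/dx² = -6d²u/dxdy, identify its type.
Rewriting in standard form: 3d²u/dx² + 6d²u/dxdy + 3d²u/dy² = 0. The second-order coefficients are A = 3, B = 6, C = 3. Since B² - 4AC = 0 = 0, this is a parabolic PDE.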